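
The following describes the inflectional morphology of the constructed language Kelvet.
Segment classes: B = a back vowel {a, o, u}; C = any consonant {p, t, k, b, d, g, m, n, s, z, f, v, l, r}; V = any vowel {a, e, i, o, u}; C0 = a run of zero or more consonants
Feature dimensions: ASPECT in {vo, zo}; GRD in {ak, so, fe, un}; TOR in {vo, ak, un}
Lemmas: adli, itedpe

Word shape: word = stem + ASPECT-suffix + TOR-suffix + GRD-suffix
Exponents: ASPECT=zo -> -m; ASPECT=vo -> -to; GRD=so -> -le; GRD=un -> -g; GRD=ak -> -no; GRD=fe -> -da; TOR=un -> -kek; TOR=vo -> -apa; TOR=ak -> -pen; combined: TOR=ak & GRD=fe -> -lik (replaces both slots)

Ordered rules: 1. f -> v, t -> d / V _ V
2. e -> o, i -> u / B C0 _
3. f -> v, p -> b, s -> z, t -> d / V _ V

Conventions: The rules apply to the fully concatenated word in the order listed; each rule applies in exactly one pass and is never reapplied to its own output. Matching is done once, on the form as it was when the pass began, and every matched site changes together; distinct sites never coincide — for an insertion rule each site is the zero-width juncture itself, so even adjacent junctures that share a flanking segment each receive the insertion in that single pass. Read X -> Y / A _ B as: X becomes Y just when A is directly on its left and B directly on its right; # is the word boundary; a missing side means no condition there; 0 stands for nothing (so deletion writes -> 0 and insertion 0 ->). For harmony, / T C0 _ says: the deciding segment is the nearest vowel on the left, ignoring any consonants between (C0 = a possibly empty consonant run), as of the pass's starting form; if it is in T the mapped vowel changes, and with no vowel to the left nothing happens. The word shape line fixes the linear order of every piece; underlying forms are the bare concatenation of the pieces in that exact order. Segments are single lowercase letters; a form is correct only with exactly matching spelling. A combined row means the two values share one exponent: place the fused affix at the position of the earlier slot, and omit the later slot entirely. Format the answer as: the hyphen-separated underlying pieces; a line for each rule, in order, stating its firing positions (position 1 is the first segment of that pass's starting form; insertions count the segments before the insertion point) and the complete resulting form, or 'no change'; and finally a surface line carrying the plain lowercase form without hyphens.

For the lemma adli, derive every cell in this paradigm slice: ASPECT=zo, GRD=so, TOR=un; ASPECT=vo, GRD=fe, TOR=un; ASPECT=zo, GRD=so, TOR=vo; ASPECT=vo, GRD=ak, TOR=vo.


cell ASPECT=zo, GRD=so, TOR=un:
underlying: adli-m-kek-le
1. f -> v, t -> d / V _ V: no change
2. e -> o, i -> u / B C0 _: fires at position(s) 4: adlumkekle
3. f -> v, p -> b, s -> z, t -> d / V _ V: no change
surface: adlumkekle

cell ASPECT=vo, GRD=fe, TOR=un:
underlying: adli-to-kek-da
1. f -> v, t -> d / V _ V: fires at position(s) 5: adlidokekda
2. e -> o, i -> u / B C0 _: fires at position(s) 4, 8: adludokokda
3. f -> v, p -> b, s -> z, t -> d / V _ V: no change
surface: adludokokda

cell ASPECT=zo, GRD=so, TOR=vo:
underlying: adli-m-apa-le
1. f -> v, t -> d / V _ V: no change
2. e -> o, i -> u / B C0 _: fires at position(s) 4, 10: adlumapalo
3. f -> v, p -> b, s -> z, t -> d / V _ V: fires at position(s) 7: adlumabalo
surface: adlumabalo

cell ASPECT=vo, GRD=ak, TOR=vo:
underlying: adli-to-apa-no
1. f -> v, t -> d / V _ V: fires at position(s) 5: adlidoapano
2. e -> o, i -> u / B C0 _: fires at position(s) 4: adludoapano
3. f -> v, p -> b, s -> z, t -> d / V _ V: fires at position(s) 8: adludoabano
surface: adludoabano


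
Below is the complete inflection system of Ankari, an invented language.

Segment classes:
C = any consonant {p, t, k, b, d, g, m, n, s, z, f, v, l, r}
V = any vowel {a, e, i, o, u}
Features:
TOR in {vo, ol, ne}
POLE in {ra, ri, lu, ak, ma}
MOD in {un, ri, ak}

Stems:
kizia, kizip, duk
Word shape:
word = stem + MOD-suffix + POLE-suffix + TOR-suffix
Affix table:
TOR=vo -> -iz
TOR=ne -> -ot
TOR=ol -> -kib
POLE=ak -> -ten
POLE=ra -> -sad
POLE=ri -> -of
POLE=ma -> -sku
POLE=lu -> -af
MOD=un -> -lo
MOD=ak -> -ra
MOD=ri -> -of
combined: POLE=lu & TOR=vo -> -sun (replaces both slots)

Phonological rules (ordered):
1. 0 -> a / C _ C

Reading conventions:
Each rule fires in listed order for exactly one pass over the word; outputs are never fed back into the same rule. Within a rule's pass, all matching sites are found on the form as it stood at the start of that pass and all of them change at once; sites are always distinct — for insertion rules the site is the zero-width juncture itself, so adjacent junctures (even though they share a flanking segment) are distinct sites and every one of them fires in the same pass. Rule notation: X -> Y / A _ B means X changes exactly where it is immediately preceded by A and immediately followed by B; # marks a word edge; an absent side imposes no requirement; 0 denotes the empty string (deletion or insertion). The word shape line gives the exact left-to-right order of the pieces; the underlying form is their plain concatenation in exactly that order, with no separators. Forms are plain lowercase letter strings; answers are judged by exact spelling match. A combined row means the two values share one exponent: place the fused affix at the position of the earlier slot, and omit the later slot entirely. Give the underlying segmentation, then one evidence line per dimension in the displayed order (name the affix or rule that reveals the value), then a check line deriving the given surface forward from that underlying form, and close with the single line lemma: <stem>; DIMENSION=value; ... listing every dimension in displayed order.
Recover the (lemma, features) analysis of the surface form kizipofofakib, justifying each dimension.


underlying: kizip-of-of-kib
TOR=ol - signalled by the affix -kib
POLE=ri - signalled by the affix -of
MOD=ri - signalled by the affix -of
check: kizipofofkib -> kizipofofakib
lemma: kizip; TOR=ol; POLE=ri; MOD=ri


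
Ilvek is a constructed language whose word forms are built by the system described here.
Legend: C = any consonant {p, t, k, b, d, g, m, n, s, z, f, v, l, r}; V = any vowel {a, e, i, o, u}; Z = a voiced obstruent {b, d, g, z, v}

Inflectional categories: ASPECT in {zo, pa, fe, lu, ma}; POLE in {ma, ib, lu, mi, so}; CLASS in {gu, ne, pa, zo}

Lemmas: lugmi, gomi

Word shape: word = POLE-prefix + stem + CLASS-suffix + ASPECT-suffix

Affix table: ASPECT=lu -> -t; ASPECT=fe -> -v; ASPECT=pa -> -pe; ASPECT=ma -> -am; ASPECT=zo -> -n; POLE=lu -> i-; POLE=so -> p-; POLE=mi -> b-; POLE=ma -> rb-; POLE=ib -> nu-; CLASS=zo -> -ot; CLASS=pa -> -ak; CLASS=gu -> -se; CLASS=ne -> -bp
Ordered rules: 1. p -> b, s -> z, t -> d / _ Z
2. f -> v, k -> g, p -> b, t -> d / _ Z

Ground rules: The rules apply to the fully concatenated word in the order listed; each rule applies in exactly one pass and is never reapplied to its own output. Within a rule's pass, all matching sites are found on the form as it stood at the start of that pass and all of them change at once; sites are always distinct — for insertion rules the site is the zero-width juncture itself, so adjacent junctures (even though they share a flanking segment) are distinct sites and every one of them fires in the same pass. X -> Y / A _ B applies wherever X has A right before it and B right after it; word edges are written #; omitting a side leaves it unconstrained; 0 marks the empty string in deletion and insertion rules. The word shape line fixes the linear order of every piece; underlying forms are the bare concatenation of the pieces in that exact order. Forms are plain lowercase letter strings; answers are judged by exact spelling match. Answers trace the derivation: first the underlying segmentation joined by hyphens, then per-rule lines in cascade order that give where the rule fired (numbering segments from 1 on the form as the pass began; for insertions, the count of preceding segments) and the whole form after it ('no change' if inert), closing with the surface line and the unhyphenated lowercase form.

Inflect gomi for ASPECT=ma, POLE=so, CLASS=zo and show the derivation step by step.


underlying: p-gomi-ot-am
1. p -> b, s -> z, t -> d / _ Z: fires at position(s) 1: bgomiotam
2. f -> v, k -> g, p -> b, t -> d / _ Z: no change
surface: bgomiotam


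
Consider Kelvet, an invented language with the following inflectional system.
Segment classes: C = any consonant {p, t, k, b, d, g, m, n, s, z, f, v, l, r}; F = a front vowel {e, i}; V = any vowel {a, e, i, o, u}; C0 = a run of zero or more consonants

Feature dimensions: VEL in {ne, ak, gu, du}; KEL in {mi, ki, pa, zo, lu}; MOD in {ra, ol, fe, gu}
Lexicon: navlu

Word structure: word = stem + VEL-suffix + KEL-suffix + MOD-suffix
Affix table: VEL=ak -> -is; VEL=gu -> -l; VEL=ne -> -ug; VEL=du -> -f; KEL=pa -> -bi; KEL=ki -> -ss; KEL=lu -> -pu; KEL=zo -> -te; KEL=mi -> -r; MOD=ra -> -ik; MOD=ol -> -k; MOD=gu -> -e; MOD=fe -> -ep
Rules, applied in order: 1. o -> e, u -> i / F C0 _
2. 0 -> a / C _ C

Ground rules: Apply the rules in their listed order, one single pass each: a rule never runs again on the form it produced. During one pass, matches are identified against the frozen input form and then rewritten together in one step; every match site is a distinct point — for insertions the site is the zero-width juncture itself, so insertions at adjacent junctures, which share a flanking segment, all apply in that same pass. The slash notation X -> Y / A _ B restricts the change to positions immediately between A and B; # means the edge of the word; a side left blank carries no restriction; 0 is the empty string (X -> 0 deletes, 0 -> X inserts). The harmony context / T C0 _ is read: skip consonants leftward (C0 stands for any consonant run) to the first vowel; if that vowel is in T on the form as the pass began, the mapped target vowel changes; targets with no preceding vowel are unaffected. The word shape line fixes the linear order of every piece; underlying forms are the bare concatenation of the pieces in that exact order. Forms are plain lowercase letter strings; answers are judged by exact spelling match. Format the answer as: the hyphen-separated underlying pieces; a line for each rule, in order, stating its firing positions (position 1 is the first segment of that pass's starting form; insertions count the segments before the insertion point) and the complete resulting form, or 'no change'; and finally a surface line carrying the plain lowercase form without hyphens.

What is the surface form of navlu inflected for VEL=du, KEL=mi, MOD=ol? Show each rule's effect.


underlying: navlu-f-r-k
1. o -> e, u -> i / F C0 _: no change
2. 0 -> a / C _ C: inserts after position(s) 3, 6, 7: navalufarak
surface: navalufarak


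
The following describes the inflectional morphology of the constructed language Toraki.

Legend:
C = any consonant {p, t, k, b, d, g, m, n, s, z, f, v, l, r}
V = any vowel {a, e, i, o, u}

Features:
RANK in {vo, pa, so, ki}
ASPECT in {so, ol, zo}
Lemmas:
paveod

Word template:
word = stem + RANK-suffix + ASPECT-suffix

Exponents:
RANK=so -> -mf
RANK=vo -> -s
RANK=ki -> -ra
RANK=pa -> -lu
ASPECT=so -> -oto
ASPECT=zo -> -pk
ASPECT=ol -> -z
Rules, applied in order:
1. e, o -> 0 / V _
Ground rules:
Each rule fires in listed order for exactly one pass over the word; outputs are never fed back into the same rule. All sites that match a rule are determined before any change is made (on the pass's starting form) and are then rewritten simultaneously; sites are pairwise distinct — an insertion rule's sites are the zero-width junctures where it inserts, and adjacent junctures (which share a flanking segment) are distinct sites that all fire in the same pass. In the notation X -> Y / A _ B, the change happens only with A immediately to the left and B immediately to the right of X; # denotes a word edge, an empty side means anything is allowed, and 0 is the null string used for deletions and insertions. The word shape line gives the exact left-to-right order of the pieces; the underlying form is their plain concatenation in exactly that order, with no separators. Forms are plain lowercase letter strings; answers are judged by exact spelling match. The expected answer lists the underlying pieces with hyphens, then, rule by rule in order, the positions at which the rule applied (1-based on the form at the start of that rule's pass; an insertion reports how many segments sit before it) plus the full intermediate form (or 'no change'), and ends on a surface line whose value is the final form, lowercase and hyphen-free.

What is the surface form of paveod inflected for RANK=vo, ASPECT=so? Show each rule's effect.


underlying: paveod-s-oto
1. e, o -> 0 / V _: fires at position(s) 5: pavedsoto
surface: pavedsoto


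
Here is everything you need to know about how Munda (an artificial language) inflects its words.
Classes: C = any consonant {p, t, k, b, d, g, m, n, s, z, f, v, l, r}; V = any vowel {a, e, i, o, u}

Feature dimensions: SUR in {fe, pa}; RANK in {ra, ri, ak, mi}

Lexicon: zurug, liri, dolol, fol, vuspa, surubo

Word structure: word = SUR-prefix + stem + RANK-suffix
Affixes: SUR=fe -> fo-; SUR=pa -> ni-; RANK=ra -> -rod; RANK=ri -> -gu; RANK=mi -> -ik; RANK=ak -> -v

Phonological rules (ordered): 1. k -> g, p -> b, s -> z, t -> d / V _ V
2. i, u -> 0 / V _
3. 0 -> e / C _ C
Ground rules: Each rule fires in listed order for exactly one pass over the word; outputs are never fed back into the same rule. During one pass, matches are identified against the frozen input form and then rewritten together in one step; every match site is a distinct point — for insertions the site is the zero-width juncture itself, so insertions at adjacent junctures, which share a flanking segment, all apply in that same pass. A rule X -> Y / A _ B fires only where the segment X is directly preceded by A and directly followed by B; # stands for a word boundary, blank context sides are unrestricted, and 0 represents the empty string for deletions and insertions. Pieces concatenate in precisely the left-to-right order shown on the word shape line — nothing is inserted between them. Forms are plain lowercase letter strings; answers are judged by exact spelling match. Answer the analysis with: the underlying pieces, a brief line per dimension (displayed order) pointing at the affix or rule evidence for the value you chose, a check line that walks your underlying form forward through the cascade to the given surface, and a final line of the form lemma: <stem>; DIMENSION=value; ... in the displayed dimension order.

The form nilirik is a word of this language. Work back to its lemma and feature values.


underlying: ni-liri-ik
SUR=pa - signalled by the affix ni-
RANK=mi - signalled by the affix -ik
check: niliriik -> niliriik -> nilirik -> nilirik
lemma: liri; SUR=pa; RANK=mi


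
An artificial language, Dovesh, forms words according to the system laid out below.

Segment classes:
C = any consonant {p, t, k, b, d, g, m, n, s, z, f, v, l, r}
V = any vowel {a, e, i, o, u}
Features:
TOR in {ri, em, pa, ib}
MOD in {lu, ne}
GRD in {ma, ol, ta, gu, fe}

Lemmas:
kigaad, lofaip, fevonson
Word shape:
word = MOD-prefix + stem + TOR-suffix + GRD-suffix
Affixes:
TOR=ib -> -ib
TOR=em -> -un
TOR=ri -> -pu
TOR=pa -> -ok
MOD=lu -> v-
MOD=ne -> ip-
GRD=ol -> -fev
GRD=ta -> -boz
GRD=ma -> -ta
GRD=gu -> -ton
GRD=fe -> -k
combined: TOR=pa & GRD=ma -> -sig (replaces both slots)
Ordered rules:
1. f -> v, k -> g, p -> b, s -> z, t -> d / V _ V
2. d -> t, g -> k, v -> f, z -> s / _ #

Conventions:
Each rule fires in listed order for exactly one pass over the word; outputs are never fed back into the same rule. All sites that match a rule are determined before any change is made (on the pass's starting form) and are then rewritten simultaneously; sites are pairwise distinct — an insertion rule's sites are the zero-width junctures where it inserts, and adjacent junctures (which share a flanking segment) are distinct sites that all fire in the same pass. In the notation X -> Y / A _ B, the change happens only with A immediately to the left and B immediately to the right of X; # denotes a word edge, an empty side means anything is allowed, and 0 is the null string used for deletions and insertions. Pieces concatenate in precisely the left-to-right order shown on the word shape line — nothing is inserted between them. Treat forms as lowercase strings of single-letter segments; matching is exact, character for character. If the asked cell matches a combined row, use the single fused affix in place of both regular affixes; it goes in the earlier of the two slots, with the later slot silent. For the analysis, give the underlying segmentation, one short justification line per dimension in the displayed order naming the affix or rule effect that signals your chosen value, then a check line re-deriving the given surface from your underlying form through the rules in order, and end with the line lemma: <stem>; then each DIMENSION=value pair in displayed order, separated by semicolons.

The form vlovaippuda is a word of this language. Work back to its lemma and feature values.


underlying: v-lofaip-pu-ta
TOR=ri - signalled by the affix -pu
MOD=lu - signalled by the affix v-
GRD=ma - signalled by the affix -ta
check: vlofaipputa -> vlovaippuda -> vlovaippuda
lemma: lofaip; TOR=ri; MOD=lu; GRD=ma


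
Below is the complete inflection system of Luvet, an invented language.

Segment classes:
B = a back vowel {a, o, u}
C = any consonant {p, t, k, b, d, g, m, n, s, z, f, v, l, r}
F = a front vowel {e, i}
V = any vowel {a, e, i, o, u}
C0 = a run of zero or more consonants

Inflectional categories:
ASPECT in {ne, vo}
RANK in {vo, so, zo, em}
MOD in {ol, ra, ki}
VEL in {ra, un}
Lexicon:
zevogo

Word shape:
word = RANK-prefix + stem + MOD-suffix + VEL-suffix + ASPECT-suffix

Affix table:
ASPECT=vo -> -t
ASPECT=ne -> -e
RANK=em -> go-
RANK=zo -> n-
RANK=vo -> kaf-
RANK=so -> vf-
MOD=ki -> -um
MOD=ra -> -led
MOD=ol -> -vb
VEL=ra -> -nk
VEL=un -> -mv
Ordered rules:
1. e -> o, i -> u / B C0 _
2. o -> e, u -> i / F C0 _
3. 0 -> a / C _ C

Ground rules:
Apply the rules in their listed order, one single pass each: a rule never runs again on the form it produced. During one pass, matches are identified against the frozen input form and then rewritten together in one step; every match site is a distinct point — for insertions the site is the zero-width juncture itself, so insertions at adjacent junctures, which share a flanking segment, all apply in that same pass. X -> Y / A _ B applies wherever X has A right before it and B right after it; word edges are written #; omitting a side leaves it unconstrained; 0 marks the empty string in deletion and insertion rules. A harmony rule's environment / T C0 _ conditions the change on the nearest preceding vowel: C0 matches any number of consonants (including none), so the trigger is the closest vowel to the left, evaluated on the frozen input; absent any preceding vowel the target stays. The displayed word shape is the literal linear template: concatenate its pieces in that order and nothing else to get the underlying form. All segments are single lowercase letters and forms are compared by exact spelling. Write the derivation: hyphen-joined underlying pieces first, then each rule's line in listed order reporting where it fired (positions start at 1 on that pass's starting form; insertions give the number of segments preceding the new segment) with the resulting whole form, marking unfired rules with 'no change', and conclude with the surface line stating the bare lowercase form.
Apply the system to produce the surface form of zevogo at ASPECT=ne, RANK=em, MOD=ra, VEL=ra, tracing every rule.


underlying: go-zevogo-led-nk-e
1. e -> o, i -> u / B C0 _: fires at position(s) 4, 10: gozovogolodnke
2. o -> e, u -> i / F C0 _: no change
3. 0 -> a / C _ C: inserts after position(s) 11, 12: gozovogolodanake
surface: gozovogolodanake


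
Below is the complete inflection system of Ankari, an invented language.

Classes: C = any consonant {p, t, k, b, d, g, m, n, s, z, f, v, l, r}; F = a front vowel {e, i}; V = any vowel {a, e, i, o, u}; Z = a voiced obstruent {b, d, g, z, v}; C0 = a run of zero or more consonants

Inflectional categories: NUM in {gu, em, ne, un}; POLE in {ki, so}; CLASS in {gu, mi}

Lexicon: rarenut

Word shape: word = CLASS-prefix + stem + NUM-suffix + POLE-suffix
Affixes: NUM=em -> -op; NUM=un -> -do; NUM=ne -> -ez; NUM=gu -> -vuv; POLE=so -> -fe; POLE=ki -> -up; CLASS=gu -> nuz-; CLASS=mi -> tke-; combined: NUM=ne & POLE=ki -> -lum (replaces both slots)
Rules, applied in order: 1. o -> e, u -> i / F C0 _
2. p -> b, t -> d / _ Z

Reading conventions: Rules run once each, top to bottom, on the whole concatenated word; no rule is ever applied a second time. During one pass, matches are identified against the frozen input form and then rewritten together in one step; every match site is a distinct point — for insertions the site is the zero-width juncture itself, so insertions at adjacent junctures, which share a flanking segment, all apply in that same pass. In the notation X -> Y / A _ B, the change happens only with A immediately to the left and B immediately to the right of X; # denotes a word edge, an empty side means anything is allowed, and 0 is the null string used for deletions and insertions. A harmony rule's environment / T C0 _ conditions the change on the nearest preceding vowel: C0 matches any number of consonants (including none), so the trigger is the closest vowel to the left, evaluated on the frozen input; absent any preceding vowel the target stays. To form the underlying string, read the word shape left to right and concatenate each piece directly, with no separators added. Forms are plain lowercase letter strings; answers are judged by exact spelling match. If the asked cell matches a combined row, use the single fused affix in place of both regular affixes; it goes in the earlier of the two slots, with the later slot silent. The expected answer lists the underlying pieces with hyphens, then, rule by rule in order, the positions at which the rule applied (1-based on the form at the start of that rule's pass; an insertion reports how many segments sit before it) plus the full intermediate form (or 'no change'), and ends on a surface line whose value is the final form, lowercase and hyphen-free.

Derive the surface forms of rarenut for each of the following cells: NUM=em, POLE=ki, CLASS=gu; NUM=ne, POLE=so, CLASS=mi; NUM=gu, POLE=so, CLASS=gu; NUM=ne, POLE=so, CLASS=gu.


cell NUM=em, POLE=ki, CLASS=gu:
underlying: nuz-rarenut-op-up
1. o -> e, u -> i / F C0 _: fires at position(s) 9: nuzrarenitopup
2. p -> b, t -> d / _ Z: no change
surface: nuzrarenitopup

cell NUM=ne, POLE=so, CLASS=mi:
underlying: tke-rarenut-ez-fe
1. o -> e, u -> i / F C0 _: fires at position(s) 9: tkerarenitezfe
2. p -> b, t -> d / _ Z: no change
surface: tkerarenitezfe

cell NUM=gu, POLE=so, CLASS=gu:
underlying: nuz-rarenut-vuv-fe
1. o -> e, u -> i / F C0 _: fires at position(s) 9: nuzrarenitvuvfe
2. p -> b, t -> d / _ Z: fires at position(s) 10: nuzrarenidvuvfe
surface: nuzrarenidvuvfe

cell NUM=ne, POLE=so, CLASS=gu:
underlying: nuz-rarenut-ez-fe
1. o -> e, u -> i / F C0 _: fires at position(s) 9: nuzrarenitezfe
2. p -> b, t -> d / _ Z: no change
surface: nuzrarenitezfe


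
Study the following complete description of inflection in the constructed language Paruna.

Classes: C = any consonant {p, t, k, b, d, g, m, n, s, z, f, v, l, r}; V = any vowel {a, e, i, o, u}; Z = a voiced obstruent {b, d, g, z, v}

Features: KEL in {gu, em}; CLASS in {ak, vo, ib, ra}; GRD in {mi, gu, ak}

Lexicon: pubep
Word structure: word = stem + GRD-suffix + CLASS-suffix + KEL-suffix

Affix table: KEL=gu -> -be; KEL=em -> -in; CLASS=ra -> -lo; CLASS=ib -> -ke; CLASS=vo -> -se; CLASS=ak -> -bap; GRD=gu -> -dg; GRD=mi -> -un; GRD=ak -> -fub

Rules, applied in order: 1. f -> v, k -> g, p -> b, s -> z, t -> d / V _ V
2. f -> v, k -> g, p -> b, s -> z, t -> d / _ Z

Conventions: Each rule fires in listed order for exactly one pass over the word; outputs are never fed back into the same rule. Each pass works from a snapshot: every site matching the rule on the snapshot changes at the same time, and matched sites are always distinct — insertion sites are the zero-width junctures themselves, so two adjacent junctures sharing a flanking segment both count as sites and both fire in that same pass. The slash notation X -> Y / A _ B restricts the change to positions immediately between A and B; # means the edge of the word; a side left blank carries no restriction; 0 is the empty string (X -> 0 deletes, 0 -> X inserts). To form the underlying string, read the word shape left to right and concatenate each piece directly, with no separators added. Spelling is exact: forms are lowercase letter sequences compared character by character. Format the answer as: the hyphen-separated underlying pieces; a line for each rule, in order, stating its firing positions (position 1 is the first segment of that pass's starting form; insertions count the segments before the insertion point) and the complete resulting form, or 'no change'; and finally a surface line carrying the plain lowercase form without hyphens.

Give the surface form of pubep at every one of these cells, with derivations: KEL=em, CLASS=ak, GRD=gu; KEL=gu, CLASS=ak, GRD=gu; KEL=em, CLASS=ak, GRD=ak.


cell KEL=em, CLASS=ak, GRD=gu:
underlying: pubep-dg-bap-in
1. f -> v, k -> g, p -> b, s -> z, t -> d / V _ V: fires at position(s) 10: pubepdgbabin
2. f -> v, k -> g, p -> b, s -> z, t -> d / _ Z: fires at position(s) 5: pubebdgbabin
surface: pubebdgbabin

cell KEL=gu, CLASS=ak, GRD=gu:
underlying: pubep-dg-bap-be
1. f -> v, k -> g, p -> b, s -> z, t -> d / V _ V: no change
2. f -> v, k -> g, p -> b, s -> z, t -> d / _ Z: fires at position(s) 5, 10: pubebdgbabbe
surface: pubebdgbabbe

cell KEL=em, CLASS=ak, GRD=ak:
underlying: pubep-fub-bap-in
1. f -> v, k -> g, p -> b, s -> z, t -> d / V _ V: fires at position(s) 11: pubepfubbabin
2. f -> v, k -> g, p -> b, s -> z, t -> d / _ Z: no change
surface: pubepfubbabin


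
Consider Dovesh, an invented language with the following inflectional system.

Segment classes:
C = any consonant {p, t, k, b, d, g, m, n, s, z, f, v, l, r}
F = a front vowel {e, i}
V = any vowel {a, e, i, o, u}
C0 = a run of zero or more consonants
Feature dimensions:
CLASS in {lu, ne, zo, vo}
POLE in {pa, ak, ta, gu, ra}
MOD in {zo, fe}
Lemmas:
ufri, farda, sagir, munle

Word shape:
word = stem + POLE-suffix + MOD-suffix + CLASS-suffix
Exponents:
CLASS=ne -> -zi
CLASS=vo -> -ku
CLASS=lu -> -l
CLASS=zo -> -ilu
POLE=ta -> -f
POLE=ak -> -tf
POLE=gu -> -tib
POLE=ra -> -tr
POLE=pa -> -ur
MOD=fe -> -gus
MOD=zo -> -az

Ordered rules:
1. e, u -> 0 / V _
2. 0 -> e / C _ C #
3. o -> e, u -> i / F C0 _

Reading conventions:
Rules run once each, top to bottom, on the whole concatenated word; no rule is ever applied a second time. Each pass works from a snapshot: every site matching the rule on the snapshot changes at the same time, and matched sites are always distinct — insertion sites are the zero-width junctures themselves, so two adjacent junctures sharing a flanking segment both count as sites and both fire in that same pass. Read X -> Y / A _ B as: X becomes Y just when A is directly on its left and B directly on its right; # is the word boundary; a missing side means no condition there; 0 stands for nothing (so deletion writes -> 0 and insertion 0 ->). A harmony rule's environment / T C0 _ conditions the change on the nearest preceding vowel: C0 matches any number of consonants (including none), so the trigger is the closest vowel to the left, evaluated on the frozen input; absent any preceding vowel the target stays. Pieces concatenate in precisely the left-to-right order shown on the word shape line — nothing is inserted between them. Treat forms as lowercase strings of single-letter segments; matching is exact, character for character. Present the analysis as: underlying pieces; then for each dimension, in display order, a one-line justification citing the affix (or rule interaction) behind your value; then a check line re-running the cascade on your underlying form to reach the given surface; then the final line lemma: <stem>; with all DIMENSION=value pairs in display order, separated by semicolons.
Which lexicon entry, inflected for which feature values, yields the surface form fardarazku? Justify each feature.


underlying: farda-ur-az-ku
CLASS=vo - signalled by the affix -ku
POLE=pa - signalled by the affix -ur
MOD=zo - signalled by the affix -az
check: fardaurazku -> fardarazku -> fardarazku -> fardarazku
lemma: farda; CLASS=vo; POLE=pa; MOD=zo


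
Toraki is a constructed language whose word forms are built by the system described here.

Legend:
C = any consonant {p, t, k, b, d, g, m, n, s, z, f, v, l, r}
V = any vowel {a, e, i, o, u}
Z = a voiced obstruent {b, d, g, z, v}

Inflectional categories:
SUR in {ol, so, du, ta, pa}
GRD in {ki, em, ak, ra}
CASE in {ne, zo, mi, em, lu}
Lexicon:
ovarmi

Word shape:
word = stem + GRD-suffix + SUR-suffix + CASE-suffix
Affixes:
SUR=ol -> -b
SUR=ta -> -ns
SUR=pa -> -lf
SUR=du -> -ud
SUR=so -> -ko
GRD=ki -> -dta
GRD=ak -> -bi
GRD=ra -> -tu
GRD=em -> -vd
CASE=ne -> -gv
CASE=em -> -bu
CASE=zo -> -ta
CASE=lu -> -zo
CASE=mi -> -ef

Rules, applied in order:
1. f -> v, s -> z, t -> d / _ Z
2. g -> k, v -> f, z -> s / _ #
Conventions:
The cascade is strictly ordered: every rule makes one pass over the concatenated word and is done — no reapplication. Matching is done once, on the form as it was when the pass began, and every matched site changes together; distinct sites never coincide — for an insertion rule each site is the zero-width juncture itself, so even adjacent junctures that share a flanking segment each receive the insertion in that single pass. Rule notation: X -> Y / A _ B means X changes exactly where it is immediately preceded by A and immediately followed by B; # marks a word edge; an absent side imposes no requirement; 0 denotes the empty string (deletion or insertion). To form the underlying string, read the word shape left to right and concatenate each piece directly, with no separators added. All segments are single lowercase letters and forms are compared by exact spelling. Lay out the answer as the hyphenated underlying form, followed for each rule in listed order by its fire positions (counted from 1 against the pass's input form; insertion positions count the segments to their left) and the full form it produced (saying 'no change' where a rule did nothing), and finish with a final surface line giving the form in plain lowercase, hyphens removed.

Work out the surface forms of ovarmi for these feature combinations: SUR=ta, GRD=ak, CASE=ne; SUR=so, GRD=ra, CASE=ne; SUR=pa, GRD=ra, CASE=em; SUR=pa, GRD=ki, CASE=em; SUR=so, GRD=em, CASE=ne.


cell SUR=ta, GRD=ak, CASE=ne:
underlying: ovarmi-bi-ns-gv
1. f -> v, s -> z, t -> d / _ Z: fires at position(s) 10: ovarmibinzgv
2. g -> k, v -> f, z -> s / _ #: fires at position(s) 12: ovarmibinzgf
surface: ovarmibinzgf

cell SUR=so, GRD=ra, CASE=ne:
underlying: ovarmi-tu-ko-gv
1. f -> v, s -> z, t -> d / _ Z: no change
2. g -> k, v -> f, z -> s / _ #: fires at position(s) 12: ovarmitukogf
surface: ovarmitukogf

cell SUR=pa, GRD=ra, CASE=em:
underlying: ovarmi-tu-lf-bu
1. f -> v, s -> z, t -> d / _ Z: fires at position(s) 10: ovarmitulvbu
2. g -> k, v -> f, z -> s / _ #: no change
surface: ovarmitulvbu

cell SUR=pa, GRD=ki, CASE=em:
underlying: ovarmi-dta-lf-bu
1. f -> v, s -> z, t -> d / _ Z: fires at position(s) 11: ovarmidtalvbu
2. g -> k, v -> f, z -> s / _ #: no change
surface: ovarmidtalvbu

cell SUR=so, GRD=em, CASE=ne:
underlying: ovarmi-vd-ko-gv
1. f -> v, s -> z, t -> d / _ Z: no change
2. g -> k, v -> f, z -> s / _ #: fires at position(s) 12: ovarmivdkogf
surface: ovarmivdkogf


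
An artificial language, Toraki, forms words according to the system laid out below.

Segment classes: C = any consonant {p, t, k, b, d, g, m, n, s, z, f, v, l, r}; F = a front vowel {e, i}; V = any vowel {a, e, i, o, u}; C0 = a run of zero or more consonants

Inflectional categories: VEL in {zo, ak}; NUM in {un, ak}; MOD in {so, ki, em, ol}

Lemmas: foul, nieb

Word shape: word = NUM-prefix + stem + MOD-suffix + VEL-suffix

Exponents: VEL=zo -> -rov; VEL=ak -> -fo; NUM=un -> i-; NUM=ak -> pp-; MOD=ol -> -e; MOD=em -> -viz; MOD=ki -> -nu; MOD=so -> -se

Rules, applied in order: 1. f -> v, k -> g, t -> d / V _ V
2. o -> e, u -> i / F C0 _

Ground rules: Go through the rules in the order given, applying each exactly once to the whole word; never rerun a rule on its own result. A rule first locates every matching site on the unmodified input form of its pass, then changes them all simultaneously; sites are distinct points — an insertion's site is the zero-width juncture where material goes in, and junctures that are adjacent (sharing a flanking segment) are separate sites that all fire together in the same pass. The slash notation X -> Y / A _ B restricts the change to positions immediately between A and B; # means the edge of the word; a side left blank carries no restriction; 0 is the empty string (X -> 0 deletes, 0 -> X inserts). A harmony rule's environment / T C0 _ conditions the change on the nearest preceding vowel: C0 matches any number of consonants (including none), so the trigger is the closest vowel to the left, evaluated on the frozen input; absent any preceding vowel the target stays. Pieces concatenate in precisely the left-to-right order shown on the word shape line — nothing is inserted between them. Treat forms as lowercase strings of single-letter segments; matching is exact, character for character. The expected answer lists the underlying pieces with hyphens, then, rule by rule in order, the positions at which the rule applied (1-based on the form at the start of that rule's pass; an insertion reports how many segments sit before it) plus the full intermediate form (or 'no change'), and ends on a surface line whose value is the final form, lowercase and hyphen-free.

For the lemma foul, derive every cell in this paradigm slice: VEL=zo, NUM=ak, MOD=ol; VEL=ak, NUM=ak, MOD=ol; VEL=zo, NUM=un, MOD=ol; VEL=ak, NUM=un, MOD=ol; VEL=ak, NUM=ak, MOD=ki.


cell VEL=zo, NUM=ak, MOD=ol:
underlying: pp-foul-e-rov
1. f -> v, k -> g, t -> d / V _ V: no change
2. o -> e, u -> i / F C0 _: fires at position(s) 9: ppfoulerev
surface: ppfoulerev

cell VEL=ak, NUM=ak, MOD=ol:
underlying: pp-foul-e-fo
1. f -> v, k -> g, t -> d / V _ V: fires at position(s) 8: ppfoulevo
2. o -> e, u -> i / F C0 _: fires at position(s) 9: ppfouleve
surface: ppfouleve

cell VEL=zo, NUM=un, MOD=ol:
underlying: i-foul-e-rov
1. f -> v, k -> g, t -> d / V _ V: fires at position(s) 2: ivoulerov
2. o -> e, u -> i / F C0 _: fires at position(s) 3, 8: iveulerev
surface: iveulerev

cell VEL=ak, NUM=un, MOD=ol:
underlying: i-foul-e-fo
1. f -> v, k -> g, t -> d / V _ V: fires at position(s) 2, 7: ivoulevo
2. o -> e, u -> i / F C0 _: fires at position(s) 3, 8: iveuleve
surface: iveuleve

cell VEL=ak, NUM=ak, MOD=ki:
underlying: pp-foul-nu-fo
1. f -> v, k -> g, t -> d / V _ V: fires at position(s) 9: ppfoulnuvo
2. o -> e, u -> i / F C0 _: no change
surface: ppfoulnuvo


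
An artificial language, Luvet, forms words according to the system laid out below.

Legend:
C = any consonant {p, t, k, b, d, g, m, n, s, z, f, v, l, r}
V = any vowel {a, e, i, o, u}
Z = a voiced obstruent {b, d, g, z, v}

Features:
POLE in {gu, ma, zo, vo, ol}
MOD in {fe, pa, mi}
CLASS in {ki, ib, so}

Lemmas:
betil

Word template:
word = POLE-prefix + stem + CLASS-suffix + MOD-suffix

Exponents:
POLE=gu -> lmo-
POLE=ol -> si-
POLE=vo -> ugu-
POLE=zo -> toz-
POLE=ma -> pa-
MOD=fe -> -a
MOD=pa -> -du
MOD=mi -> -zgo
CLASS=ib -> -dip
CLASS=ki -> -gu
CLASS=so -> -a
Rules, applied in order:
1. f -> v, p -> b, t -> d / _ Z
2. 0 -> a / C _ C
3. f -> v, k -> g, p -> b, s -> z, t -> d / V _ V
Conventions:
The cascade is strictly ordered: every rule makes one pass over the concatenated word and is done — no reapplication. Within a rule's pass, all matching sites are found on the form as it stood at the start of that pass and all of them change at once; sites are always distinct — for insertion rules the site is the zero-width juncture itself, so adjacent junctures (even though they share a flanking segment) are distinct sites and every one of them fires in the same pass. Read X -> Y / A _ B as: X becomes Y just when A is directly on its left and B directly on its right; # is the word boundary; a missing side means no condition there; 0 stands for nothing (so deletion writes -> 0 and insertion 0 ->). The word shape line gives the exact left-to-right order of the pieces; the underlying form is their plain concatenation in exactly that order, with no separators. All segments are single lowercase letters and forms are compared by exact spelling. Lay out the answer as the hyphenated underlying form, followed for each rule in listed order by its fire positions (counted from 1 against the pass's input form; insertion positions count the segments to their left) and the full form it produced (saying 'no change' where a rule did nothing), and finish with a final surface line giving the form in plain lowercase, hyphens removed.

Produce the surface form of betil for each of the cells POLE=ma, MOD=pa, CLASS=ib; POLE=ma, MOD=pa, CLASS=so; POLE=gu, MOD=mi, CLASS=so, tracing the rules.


cell POLE=ma, MOD=pa, CLASS=ib:
underlying: pa-betil-dip-du
1. f -> v, p -> b, t -> d / _ Z: fires at position(s) 10: pabetildibdu
2. 0 -> a / C _ C: inserts after position(s) 7, 10: pabetiladibadu
3. f -> v, k -> g, p -> b, s -> z, t -> d / V _ V: fires at position(s) 5: pabediladibadu
surface: pabediladibadu

cell POLE=ma, MOD=pa, CLASS=so:
underlying: pa-betil-a-du
1. f -> v, p -> b, t -> d / _ Z: no change
2. 0 -> a / C _ C: no change
3. f -> v, k -> g, p -> b, s -> z, t -> d / V _ V: fires at position(s) 5: pabediladu
surface: pabediladu

cell POLE=gu, MOD=mi, CLASS=so:
underlying: lmo-betil-a-zgo
1. f -> v, p -> b, t -> d / _ Z: no change
2. 0 -> a / C _ C: inserts after position(s) 1, 10: lamobetilazago
3. f -> v, k -> g, p -> b, s -> z, t -> d / V _ V: fires at position(s) 7: lamobedilazago
surface: lamobedilazago


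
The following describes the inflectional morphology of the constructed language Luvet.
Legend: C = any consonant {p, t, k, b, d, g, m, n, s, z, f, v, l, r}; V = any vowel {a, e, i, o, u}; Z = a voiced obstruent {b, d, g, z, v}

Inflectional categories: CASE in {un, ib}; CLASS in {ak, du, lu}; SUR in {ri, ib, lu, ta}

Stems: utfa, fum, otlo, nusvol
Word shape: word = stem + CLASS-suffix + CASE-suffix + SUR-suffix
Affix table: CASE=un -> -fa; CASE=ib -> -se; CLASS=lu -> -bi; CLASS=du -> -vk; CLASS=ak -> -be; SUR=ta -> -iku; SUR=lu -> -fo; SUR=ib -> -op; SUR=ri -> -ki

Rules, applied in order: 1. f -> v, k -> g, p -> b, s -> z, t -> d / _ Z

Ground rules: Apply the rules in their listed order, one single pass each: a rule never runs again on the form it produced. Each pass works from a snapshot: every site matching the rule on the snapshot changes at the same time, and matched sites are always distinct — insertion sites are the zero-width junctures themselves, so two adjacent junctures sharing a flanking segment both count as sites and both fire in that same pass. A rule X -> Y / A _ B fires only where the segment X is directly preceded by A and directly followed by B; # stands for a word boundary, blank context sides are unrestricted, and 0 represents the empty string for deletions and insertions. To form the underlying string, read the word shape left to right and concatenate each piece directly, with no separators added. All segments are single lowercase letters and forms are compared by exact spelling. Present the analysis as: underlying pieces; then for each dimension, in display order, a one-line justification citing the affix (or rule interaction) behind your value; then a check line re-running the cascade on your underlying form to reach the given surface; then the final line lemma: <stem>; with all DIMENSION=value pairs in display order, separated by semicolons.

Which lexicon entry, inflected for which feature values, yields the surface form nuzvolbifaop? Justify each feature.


underlying: nusvol-bi-fa-op
CASE=un - signalled by the affix -fa
CLASS=lu - signalled by the affix -bi
SUR=ib - signalled by the affix -op
check: nusvolbifaop -> nuzvolbifaop
lemma: nusvol; CASE=un; CLASS=lu; SUR=ib
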